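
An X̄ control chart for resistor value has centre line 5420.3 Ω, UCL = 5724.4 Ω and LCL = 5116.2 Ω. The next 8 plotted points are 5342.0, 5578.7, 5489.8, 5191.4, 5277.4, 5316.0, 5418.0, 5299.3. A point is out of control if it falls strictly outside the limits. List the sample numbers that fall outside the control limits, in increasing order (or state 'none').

All 8 points lie within [5116.2, 5724.4].

none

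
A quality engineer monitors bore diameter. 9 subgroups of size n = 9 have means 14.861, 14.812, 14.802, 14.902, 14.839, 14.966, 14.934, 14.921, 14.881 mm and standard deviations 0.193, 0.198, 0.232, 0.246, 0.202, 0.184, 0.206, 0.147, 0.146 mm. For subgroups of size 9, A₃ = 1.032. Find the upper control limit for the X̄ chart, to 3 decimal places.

15.081

X̄̄ = (14.861 + 14.812 + 14.802 + 14.902 + 14.839 + 14.966 + 14.934 + 14.921 + 14.881) / 9 = 14.8798
s̄ = (0.193 + 0.198 + 0.232 + 0.246 + 0.202 + 0.184 + 0.206 + 0.147 + 0.146) / 9 = 0.1949
UCL = X̄̄ + A₃·s̄ = 14.8798 + 1.032 × 0.1949 = 15.0809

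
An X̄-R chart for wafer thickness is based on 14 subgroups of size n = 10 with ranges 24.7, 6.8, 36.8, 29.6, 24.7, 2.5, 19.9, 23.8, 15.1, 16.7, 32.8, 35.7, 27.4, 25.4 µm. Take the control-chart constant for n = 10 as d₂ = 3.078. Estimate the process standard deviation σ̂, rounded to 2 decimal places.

7.47

R̄ = (24.7 + 6.8 + 36.8 + 29.6 + 24.7 + 2.5 + 19.9 + 23.8 + 15.1 + 16.7 + 32.8 + 35.7 + 27.4 + 25.4) / 14 = 22.9929
σ̂ = R̄ / d₂ = 22.9929 / 3.078 = 7.4701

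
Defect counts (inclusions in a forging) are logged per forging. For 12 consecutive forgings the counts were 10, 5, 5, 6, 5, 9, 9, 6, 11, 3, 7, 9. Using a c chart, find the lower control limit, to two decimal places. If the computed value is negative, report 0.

0.00

c̄ = (10 + 5 + 5 + 6 + 5 + 9 + 9 + 6 + 11 + 3 + 7 + 9) / 12 = 85 / 12 = 7.0833
LCL = c̄ − 3√c̄ = 7.0833 − 3 × 2.6615 = -0.9010 → 0 (cannot be negative)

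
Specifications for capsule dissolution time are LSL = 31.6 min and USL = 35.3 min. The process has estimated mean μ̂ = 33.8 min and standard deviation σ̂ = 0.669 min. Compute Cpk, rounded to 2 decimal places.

0.75

Cpu = (USL − μ̂) / (3σ̂) = (35.3 − 33.8) / (3 × 0.669) = 0.7474; Cpl = (μ̂ − LSL) / (3σ̂) = (33.8 − 31.6) / (3 × 0.669) = 1.0962; Cpk = min(Cpu, Cpl) = 0.7474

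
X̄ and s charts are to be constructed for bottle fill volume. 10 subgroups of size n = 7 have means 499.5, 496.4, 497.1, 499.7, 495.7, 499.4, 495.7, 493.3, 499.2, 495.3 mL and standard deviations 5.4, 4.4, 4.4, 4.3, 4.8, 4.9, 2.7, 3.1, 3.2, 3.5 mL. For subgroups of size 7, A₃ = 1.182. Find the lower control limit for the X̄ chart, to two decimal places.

492.32

X̄̄ = (499.5 + 496.4 + 497.1 + 499.7 + 495.7 + 499.4 + 495.7 + 493.3 + 499.2 + 495.3) / 10 = 497.1300
s̄ = (5.4 + 4.4 + 4.4 + 4.3 + 4.8 + 4.9 + 2.7 + 3.1 + 3.2 + 3.5) / 10 = 4.0700
LCL = X̄̄ − A₃·s̄ = 497.1300 − 1.182 × 4.0700 = 492.3193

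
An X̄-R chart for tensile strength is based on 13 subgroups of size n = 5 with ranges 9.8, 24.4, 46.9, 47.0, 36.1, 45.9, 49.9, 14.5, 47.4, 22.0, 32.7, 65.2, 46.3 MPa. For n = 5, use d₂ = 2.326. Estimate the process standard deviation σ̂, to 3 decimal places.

16.142

R̄ = (9.8 + 24.4 + 46.9 + 47.0 + 36.1 + 45.9 + 49.9 + 14.5 + 47.4 + 22.0 + 32.7 + 65.2 + 46.3) / 13 = 37.5462
σ̂ = R̄ / d₂ = 37.5462 / 2.326 = 16.1419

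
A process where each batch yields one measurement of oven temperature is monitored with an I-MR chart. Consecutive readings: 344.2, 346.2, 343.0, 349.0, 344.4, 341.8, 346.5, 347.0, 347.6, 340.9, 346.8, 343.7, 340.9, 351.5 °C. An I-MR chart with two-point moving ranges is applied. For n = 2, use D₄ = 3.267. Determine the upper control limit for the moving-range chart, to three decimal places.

Moving ranges: 2.0, 3.2, 6.0, 4.6, 2.6, 4.7, 0.5, 0.6, 6.7, 5.9, 3.1, 2.8, 10.6; M̄R̄ = 53.3000 / 13 = 4.1000
UCL_MR = D₄·M̄R̄ = 3.267 × 4.1000 = 13.3947

13.395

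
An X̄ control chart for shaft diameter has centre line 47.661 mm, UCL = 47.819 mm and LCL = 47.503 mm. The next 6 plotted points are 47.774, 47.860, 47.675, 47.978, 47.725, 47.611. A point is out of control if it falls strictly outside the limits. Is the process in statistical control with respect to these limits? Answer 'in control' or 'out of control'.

Compare each point to [47.503, 47.819]: sample 2 = 47.860 > UCL; sample 4 = 47.978 > UCL.

out of control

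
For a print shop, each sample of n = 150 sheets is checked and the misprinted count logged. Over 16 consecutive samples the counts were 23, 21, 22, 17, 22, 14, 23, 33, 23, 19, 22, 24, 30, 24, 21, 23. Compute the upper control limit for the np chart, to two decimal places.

35.70

p̄ = Σdᵢ / (k·n) = 361 / (16 × 150) = 0.15042
UCL = np̄ + 3·√(np̄(1−p̄)) = 22.5625 + 3 × √(22.5625×0.84958) = 22.5625 + 3 × 4.3782 = 35.6971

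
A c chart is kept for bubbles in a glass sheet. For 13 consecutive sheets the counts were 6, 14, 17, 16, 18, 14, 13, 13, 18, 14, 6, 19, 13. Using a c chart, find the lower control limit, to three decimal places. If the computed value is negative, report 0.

2.729

c̄ = (6 + 14 + 17 + 16 + 18 + 14 + 13 + 13 + 18 + 14 + 6 + 19 + 13) / 13 = 181 / 13 = 13.9231
LCL = c̄ − 3√c̄ = 13.9231 − 3 × 3.7314 = 2.7290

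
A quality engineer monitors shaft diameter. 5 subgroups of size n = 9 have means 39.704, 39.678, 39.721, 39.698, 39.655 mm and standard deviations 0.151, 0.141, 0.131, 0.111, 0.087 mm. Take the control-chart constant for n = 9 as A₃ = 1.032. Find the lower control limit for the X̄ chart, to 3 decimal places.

39.563

X̄̄ = (39.704 + 39.678 + 39.721 + 39.698 + 39.655) / 5 = 39.6912
s̄ = (0.151 + 0.141 + 0.131 + 0.111 + 0.087) / 5 = 0.1242
LCL = X̄̄ − A₃·s̄ = 39.6912 − 1.032 × 0.1242 = 39.5630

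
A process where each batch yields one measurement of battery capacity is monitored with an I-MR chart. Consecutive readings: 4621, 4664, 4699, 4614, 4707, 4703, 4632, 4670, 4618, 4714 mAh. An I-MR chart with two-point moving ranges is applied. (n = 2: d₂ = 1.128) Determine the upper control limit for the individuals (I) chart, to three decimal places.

4816.978

X̄ = (4621 + 4664 + 4699 + 4614 + 4707 + 4703 + 4632 + 4670 + 4618 + 4714) / 10 = 4664.2000
Moving ranges: 43, 35, 85, 93, 4, 71, 38, 52, 96; M̄R̄ = 517.0000 / 9 = 57.4444
UCL = X̄ + 3·M̄R̄/d₂ = 4664.2000 + 3 × 57.4444 / 1.128 = 4816.9778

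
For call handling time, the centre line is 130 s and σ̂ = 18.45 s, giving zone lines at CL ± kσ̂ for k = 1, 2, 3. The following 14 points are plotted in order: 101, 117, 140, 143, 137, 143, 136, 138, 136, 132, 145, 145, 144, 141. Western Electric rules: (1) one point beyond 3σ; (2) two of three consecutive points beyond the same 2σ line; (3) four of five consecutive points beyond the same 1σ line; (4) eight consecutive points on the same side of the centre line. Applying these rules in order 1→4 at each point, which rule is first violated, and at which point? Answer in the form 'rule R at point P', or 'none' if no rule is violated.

rule 4 at point 10

Zone of each point (C = within 1σ̂, B = 1σ̂–2σ̂, A = 2σ̂–3σ̂, * = beyond 3σ̂; sign = side of CL): 1:-B, 2:-C, 3:+C, 4:+C, 5:+C, 6:+C, 7:+C, 8:+C, 9:+C, 10:+C, 11:+C, 12:+C, 13:+C, 14:+C
Rule 4 (eight consecutive points on the same side of the centre line) is satisfied at point 10.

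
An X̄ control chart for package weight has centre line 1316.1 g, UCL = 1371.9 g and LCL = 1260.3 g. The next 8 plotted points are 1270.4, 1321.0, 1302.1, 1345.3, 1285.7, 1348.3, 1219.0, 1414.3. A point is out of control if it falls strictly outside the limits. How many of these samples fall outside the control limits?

2

Compare each point to [1260.3, 1371.9]: sample 7 = 1219.0 < LCL; sample 8 = 1414.3 > UCL.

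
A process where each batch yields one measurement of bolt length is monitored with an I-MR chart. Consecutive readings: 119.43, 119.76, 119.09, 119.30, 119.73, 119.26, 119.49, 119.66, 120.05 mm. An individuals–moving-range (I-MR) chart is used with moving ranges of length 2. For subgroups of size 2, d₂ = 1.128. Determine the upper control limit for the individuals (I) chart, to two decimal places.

X̄ = (119.43 + 119.76 + 119.09 + 119.30 + 119.73 + 119.26 + 119.49 + 119.66 + 120.05) / 9 = 119.5300
Moving ranges: 0.33, 0.67, 0.21, 0.43, 0.47, 0.23, 0.17, 0.39; M̄R̄ = 2.9000 / 8 = 0.3625
UCL = X̄ + 3·M̄R̄/d₂ = 119.5300 + 3 × 0.3625 / 1.128 = 120.4941

120.49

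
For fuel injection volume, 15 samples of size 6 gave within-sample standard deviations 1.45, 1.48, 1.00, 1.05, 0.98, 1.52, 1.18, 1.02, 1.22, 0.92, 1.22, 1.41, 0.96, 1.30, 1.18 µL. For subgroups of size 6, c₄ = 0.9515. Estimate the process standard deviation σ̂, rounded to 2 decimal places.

s̄ = (1.45 + 1.48 + 1.00 + 1.05 + 0.98 + 1.52 + 1.18 + 1.02 + 1.22 + 0.92 + 1.22 + 1.41 + 0.96 + 1.30 + 1.18) / 15 = 1.1927
σ̂ = s̄ / c₄ = 1.1927 / 0.9515 = 1.2535

1.25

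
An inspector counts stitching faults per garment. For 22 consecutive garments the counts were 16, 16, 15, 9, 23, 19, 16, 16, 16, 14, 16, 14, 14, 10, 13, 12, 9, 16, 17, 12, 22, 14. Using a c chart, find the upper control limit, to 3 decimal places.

26.556

c̄ = (16 + 16 + 15 + 9 + 23 + 19 + 16 + 16 + 16 + 14 + 16 + 14 + 14 + 10 + 13 + 12 + 9 + 16 + 17 + 12 + 22 + 14) / 22 = 329 / 22 = 14.9545
UCL = c̄ + 3√c̄ = 14.9545 + 3 × √14.9545 = 14.9545 + 3 × 3.8671 = 26.5559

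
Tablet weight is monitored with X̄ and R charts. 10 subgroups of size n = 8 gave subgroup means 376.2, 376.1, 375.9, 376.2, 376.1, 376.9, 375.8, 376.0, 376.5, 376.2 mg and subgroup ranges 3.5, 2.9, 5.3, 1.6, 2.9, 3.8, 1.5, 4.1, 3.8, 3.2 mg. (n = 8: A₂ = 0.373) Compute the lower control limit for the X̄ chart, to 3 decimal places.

374.974

X̄̄ = (376.2 + 376.1 + 375.9 + 376.2 + 376.1 + 376.9 + 375.8 + 376.0 + 376.5 + 376.2) / 10 = 3761.9000 / 10 = 376.1900
R̄ = (3.5 + 2.9 + 5.3 + 1.6 + 2.9 + 3.8 + 1.5 + 4.1 + 3.8 + 3.2) / 10 = 32.6000 / 10 = 3.2600
LCL = X̄̄ − A₂·R̄ = 376.1900 − 0.373 × 3.2600 = 374.9740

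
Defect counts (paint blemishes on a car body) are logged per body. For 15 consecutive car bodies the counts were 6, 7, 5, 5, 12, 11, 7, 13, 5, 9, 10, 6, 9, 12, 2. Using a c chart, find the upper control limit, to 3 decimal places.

c̄ = (6 + 7 + 5 + 5 + 12 + 11 + 7 + 13 + 5 + 9 + 10 + 6 + 9 + 12 + 2) / 15 = 119 / 15 = 7.9333
UCL = c̄ + 3√c̄ = 7.9333 + 3 × √7.9333 = 7.9333 + 3 × 2.8166 = 16.3832

16.383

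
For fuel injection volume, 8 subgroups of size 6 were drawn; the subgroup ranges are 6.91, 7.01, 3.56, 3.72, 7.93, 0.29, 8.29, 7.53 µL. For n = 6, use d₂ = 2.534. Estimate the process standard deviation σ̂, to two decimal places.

2.23

R̄ = (6.91 + 7.01 + 3.56 + 3.72 + 7.93 + 0.29 + 8.29 + 7.53) / 8 = 5.6550
σ̂ = R̄ / d₂ = 5.6550 / 2.534 = 2.2316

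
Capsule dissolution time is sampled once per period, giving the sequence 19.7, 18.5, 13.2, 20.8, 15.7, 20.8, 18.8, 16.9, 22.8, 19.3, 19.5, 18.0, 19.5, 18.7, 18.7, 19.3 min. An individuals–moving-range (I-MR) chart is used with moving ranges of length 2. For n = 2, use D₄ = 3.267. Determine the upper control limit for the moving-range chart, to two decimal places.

9.19

Moving ranges: 1.2, 5.3, 7.6, 5.1, 5.1, 2.0, 1.9, 5.9, 3.5, 0.2, 1.5, 1.5, 0.8, 0.0, 0.6; M̄R̄ = 42.2000 / 15 = 2.8133
UCL_MR = D₄·M̄R̄ = 3.267 × 2.8133 = 9.1912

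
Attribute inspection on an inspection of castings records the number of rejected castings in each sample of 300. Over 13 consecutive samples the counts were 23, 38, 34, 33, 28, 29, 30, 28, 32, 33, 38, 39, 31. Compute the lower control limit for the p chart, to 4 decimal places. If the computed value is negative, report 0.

p̄ = Σdᵢ / (k·n) = 416 / (13 × 300) = 0.10667
LCL = p̄ − 3·√(p̄(1−p̄)/n) = 0.10667 − 3 × 0.01782 = 0.05320

0.0532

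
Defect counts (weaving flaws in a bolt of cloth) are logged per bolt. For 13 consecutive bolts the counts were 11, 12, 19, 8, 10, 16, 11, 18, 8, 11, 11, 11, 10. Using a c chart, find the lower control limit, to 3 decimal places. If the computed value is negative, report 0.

1.608

c̄ = (11 + 12 + 19 + 8 + 10 + 16 + 11 + 18 + 8 + 11 + 11 + 11 + 10) / 13 = 156 / 13 = 12.0000
LCL = c̄ − 3√c̄ = 12.0000 − 3 × 3.4641 = 1.6077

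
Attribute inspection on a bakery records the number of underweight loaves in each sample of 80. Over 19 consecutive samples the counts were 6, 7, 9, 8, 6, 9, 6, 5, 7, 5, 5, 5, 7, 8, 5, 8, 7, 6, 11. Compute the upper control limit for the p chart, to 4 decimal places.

p̄ = Σdᵢ / (k·n) = 130 / (19 × 80) = 0.08553
UCL = p̄ + 3·√(p̄(1−p̄)/n) = 0.08553 + 3 × √(0.08553×0.91447/80) = 0.08553 + 3 × 0.03127 = 0.17933

0.1793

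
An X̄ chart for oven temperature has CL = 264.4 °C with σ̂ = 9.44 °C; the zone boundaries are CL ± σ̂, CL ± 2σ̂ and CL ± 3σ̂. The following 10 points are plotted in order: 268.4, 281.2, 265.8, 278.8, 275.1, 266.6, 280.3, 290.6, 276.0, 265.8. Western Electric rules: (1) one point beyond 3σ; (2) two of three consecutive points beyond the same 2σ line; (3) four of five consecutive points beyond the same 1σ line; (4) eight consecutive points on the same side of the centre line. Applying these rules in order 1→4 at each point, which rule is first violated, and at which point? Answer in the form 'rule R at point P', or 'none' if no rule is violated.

rule 3 at point 8

Zone of each point (C = within 1σ̂, B = 1σ̂–2σ̂, A = 2σ̂–3σ̂, * = beyond 3σ̂; sign = side of CL): 1:+C, 2:+B, 3:+C, 4:+B, 5:+B, 6:+C, 7:+B, 8:+A, 9:+B, 10:+C
Rule 3 (four of five consecutive points beyond the same 1σ limit) is satisfied at point 8.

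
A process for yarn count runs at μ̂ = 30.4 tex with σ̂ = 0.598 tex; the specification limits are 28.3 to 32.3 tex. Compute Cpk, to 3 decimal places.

Cpu = (USL − μ̂) / (3σ̂) = (32.3 − 30.4) / (3 × 0.598) = 1.0591; Cpl = (μ̂ − LSL) / (3σ̂) = (30.4 − 28.3) / (3 × 0.598) = 1.1706; Cpk = min(Cpu, Cpl) = 1.0591

1.059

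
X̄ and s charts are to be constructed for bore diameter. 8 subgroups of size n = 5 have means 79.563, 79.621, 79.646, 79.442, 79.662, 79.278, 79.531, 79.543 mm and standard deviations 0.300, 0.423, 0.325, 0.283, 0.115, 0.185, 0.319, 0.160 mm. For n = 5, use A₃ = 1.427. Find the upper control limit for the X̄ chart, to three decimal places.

79.912

X̄̄ = (79.563 + 79.621 + 79.646 + 79.442 + 79.662 + 79.278 + 79.531 + 79.543) / 8 = 79.5358
s̄ = (0.300 + 0.423 + 0.325 + 0.283 + 0.115 + 0.185 + 0.319 + 0.160) / 8 = 0.2637
UCL = X̄̄ + A₃·s̄ = 79.5358 + 1.427 × 0.2637 = 79.9121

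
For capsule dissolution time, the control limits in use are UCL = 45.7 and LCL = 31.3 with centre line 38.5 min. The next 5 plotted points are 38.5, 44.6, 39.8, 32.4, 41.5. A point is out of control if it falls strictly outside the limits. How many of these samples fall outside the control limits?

0

All 5 points lie within [31.3, 45.7].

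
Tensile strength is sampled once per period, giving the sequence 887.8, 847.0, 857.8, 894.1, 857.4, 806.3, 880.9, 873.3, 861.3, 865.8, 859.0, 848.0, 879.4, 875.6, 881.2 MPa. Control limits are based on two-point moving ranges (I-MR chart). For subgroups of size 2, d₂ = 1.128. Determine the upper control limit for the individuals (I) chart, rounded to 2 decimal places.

928.25

X̄ = (887.8 + 847.0 + 857.8 + 894.1 + 857.4 + 806.3 + 880.9 + 873.3 + 861.3 + 865.8 + 859.0 + 848.0 + 879.4 + 875.6 + 881.2) / 15 = 864.9933
Moving ranges: 40.8, 10.8, 36.3, 36.7, 51.1, 74.6, 7.6, 12.0, 4.5, 6.8, 11.0, 31.4, 3.8, 5.6; M̄R̄ = 333.0000 / 14 = 23.7857
UCL = X̄ + 3·M̄R̄/d₂ = 864.9933 + 3 × 23.7857 / 1.128 = 928.2532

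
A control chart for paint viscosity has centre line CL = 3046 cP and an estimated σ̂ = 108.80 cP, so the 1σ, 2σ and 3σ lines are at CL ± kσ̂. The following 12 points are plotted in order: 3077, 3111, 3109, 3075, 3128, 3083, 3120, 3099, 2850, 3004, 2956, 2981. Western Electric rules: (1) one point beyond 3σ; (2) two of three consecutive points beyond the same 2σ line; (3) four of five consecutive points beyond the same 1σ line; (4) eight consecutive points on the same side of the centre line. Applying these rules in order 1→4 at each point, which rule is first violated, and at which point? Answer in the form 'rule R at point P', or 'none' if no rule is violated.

Zone of each point (C = within 1σ̂, B = 1σ̂–2σ̂, A = 2σ̂–3σ̂, * = beyond 3σ̂; sign = side of CL): 1:+C, 2:+C, 3:+C, 4:+C, 5:+C, 6:+C, 7:+C, 8:+C, 9:-B, 10:-C, 11:-C, 12:-C
Rule 4 (eight consecutive points on the same side of the centre line) is satisfied at point 8.

rule 4 at point 8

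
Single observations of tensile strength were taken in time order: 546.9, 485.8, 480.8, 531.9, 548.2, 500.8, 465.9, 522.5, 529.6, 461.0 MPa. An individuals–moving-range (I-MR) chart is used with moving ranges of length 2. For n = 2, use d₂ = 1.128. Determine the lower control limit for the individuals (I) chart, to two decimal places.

X̄ = (546.9 + 485.8 + 480.8 + 531.9 + 548.2 + 500.8 + 465.9 + 522.5 + 529.6 + 461.0) / 10 = 507.3400
Moving ranges: 61.1, 5.0, 51.1, 16.3, 47.4, 34.9, 56.6, 7.1, 68.6; M̄R̄ = 348.1000 / 9 = 38.6778
LCL = X̄ − 3·M̄R̄/d₂ = 507.3400 − 3 × 38.6778 / 1.128 = 404.4736

404.47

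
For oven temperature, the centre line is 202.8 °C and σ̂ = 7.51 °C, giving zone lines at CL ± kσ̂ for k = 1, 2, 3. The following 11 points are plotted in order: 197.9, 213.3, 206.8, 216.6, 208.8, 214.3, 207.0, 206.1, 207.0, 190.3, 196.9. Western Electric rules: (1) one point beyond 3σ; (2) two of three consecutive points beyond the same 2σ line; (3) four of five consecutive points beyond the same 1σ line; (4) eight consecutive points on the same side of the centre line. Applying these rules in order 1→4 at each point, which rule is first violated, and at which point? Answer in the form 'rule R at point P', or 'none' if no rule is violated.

Zone of each point (C = within 1σ̂, B = 1σ̂–2σ̂, A = 2σ̂–3σ̂, * = beyond 3σ̂; sign = side of CL): 1:-C, 2:+B, 3:+C, 4:+B, 5:+C, 6:+B, 7:+C, 8:+C, 9:+C, 10:-B, 11:-C
Rule 4 (eight consecutive points on the same side of the centre line) is satisfied at point 9.

rule 4 at point 9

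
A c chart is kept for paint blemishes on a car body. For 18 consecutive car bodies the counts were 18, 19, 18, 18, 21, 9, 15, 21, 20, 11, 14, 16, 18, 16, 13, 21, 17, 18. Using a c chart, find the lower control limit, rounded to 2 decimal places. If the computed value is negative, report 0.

c̄ = (18 + 19 + 18 + 18 + 21 + 9 + 15 + 21 + 20 + 11 + 14 + 16 + 18 + 16 + 13 + 21 + 17 + 18) / 18 = 303 / 18 = 16.8333
LCL = c̄ − 3√c̄ = 16.8333 − 3 × 4.1028 = 4.5248

4.52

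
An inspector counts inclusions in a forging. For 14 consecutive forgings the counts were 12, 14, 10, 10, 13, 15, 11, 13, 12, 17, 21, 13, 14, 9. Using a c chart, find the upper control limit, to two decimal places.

c̄ = (12 + 14 + 10 + 10 + 13 + 15 + 11 + 13 + 12 + 17 + 21 + 13 + 14 + 9) / 14 = 184 / 14 = 13.1429
UCL = c̄ + 3√c̄ = 13.1429 + 3 × √13.1429 = 13.1429 + 3 × 3.6253 = 24.0188

24.02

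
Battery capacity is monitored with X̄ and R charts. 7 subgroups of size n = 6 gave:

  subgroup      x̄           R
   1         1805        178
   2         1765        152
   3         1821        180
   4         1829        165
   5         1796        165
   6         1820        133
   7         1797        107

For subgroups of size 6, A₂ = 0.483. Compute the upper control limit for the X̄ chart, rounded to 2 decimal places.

X̄̄ = (1805 + 1765 + 1821 + 1829 + 1796 + 1820 + 1797) / 7 = 12633.0000 / 7 = 1804.7143
R̄ = (178 + 152 + 180 + 165 + 165 + 133 + 107) / 7 = 1080.0000 / 7 = 154.2857
UCL = X̄̄ + A₂·R̄ = 1804.7143 + 0.483 × 154.2857 = 1879.2343

1879.23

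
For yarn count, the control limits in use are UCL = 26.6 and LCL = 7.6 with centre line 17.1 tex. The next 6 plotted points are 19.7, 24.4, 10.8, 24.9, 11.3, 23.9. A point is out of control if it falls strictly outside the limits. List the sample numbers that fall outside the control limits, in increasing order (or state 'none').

All 6 points lie within [7.6, 26.6].

none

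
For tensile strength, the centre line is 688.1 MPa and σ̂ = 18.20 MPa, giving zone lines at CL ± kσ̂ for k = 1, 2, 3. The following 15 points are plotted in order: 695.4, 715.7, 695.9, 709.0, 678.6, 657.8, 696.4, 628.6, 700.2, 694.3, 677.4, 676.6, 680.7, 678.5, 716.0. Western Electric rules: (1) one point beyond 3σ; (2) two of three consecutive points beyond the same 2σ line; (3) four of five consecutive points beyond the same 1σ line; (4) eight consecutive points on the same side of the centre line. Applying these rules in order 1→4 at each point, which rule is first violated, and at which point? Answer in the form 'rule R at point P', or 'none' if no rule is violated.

Zone of each point (C = within 1σ̂, B = 1σ̂–2σ̂, A = 2σ̂–3σ̂, * = beyond 3σ̂; sign = side of CL): 1:+C, 2:+B, 3:+C, 4:+B, 5:-C, 6:-B, 7:+C, 8:-*, 9:+C, 10:+C, 11:-C, 12:-C, 13:-C, 14:-C, 15:+B
Rule 1 (one point beyond the 3σ limits) is satisfied at point 8.

rule 1 at point 8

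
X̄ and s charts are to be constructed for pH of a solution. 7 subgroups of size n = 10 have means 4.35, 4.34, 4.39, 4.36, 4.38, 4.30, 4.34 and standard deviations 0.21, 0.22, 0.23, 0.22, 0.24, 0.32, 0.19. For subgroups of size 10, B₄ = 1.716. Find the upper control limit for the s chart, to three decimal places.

s̄ = (0.21 + 0.22 + 0.23 + 0.22 + 0.24 + 0.32 + 0.19) / 7 = 0.2329
UCL_s = B₄·s̄ = 1.716 × 0.2329 = 0.3996

0.400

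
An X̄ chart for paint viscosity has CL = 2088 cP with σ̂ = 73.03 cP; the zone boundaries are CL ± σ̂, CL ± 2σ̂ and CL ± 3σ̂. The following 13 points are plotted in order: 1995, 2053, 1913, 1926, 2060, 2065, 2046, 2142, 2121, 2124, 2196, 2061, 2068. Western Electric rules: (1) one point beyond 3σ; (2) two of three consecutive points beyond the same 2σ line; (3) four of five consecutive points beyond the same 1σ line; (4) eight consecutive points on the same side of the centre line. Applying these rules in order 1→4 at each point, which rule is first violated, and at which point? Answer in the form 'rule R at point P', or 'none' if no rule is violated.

rule 2 at point 4

Zone of each point (C = within 1σ̂, B = 1σ̂–2σ̂, A = 2σ̂–3σ̂, * = beyond 3σ̂; sign = side of CL): 1:-B, 2:-C, 3:-A, 4:-A, 5:-C, 6:-C, 7:-C, 8:+C, 9:+C, 10:+C, 11:+B, 12:-C, 13:-C
Rule 2 (two of three consecutive points beyond the same 2σ limit) is satisfied at point 4.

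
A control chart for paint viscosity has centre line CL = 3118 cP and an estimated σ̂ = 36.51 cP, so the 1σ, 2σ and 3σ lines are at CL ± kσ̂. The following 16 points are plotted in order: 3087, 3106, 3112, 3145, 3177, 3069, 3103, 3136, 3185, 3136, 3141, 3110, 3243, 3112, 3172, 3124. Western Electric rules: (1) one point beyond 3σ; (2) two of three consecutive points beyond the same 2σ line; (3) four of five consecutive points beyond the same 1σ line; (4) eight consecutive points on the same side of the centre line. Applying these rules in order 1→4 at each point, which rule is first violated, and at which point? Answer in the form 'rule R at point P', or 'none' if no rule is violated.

rule 1 at point 13

Zone of each point (C = within 1σ̂, B = 1σ̂–2σ̂, A = 2σ̂–3σ̂, * = beyond 3σ̂; sign = side of CL): 1:-C, 2:-C, 3:-C, 4:+C, 5:+B, 6:-B, 7:-C, 8:+C, 9:+B, 10:+C, 11:+C, 12:-C, 13:+*, 14:-C, 15:+B, 16:+C
Rule 1 (one point beyond the 3σ limits) is satisfied at point 13.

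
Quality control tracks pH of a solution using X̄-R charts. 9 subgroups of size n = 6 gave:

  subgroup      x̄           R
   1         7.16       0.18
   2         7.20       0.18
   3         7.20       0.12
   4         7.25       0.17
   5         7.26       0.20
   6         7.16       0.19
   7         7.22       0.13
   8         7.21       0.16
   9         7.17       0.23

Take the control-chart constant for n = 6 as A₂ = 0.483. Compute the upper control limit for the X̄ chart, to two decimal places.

X̄̄ = (7.16 + 7.20 + 7.20 + 7.25 + 7.26 + 7.16 + 7.22 + 7.21 + 7.17) / 9 = 64.8300 / 9 = 7.2033
R̄ = (0.18 + 0.18 + 0.12 + 0.17 + 0.20 + 0.19 + 0.13 + 0.16 + 0.23) / 9 = 1.5600 / 9 = 0.1733
UCL = X̄̄ + A₂·R̄ = 7.2033 + 0.483 × 0.1733 = 7.2871

7.29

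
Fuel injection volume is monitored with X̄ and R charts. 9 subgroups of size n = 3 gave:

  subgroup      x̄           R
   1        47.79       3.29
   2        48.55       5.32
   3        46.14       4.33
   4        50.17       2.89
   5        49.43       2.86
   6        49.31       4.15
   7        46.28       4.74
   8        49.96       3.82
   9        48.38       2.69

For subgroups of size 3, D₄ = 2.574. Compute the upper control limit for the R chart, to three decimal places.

9.750

R̄ = (3.29 + 5.32 + 4.33 + 2.89 + 2.86 + 4.15 + 4.74 + 3.82 + 2.69) / 9 = 34.0900 / 9 = 3.7878
UCL_R = D₄·R̄ = 2.574 × 3.7878 = 9.7497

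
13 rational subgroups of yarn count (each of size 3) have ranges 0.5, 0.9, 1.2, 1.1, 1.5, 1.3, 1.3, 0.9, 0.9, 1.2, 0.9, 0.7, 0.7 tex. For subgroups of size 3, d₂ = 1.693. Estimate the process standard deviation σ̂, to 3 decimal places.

R̄ = (0.5 + 0.9 + 1.2 + 1.1 + 1.5 + 1.3 + 1.3 + 0.9 + 0.9 + 1.2 + 0.9 + 0.7 + 0.7) / 13 = 1.0077
σ̂ = R̄ / d₂ = 1.0077 / 1.693 = 0.5952

0.595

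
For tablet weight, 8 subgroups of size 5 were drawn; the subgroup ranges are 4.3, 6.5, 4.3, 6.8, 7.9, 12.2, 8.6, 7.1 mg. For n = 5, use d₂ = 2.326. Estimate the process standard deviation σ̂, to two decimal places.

3.10

R̄ = (4.3 + 6.5 + 4.3 + 6.8 + 7.9 + 12.2 + 8.6 + 7.1) / 8 = 7.2125
σ̂ = R̄ / d₂ = 7.2125 / 2.326 = 3.1008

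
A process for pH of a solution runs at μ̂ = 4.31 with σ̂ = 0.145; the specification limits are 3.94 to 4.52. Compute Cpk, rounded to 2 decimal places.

0.48

Cpu = (USL − μ̂) / (3σ̂) = (4.52 − 4.31) / (3 × 0.145) = 0.4828; Cpl = (μ̂ − LSL) / (3σ̂) = (4.31 − 3.94) / (3 × 0.145) = 0.8506; Cpk = min(Cpu, Cpl) = 0.4828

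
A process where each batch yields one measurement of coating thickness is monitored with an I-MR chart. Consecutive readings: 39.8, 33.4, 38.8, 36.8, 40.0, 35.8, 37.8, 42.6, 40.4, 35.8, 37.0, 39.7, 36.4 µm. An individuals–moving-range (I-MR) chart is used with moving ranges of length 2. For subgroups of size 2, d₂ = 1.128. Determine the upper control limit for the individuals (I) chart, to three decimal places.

X̄ = (39.8 + 33.4 + 38.8 + 36.8 + 40.0 + 35.8 + 37.8 + 42.6 + 40.4 + 35.8 + 37.0 + 39.7 + 36.4) / 13 = 38.0231
Moving ranges: 6.4, 5.4, 2.0, 3.2, 4.2, 2.0, 4.8, 2.2, 4.6, 1.2, 2.7, 3.3; M̄R̄ = 42.0000 / 12 = 3.5000
UCL = X̄ + 3·M̄R̄/d₂ = 38.0231 + 3 × 3.5000 / 1.128 = 47.3316

47.332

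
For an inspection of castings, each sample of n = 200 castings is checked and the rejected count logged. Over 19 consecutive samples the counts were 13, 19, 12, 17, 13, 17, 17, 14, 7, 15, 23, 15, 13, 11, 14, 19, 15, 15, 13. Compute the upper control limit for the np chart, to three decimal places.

p̄ = Σdᵢ / (k·n) = 282 / (19 × 200) = 0.07421
UCL = np̄ + 3·√(np̄(1−p̄)) = 14.8421 + 3 × √(14.8421×0.92579) = 14.8421 + 3 × 3.7068 = 25.9626

25.963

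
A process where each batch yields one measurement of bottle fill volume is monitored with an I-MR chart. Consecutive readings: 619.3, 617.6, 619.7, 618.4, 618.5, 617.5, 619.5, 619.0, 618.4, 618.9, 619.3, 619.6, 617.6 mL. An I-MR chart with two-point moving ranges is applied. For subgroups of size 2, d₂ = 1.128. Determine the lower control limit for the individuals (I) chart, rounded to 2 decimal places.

X̄ = (619.3 + 617.6 + 619.7 + 618.4 + 618.5 + 617.5 + 619.5 + 619.0 + 618.4 + 618.9 + 619.3 + 619.6 + 617.6) / 13 = 618.7154
Moving ranges: 1.7, 2.1, 1.3, 0.1, 1.0, 2.0, 0.5, 0.6, 0.5, 0.4, 0.3, 2.0; M̄R̄ = 12.5000 / 12 = 1.0417
LCL = X̄ − 3·M̄R̄/d₂ = 618.7154 − 3 × 1.0417 / 1.128 = 615.9450

615.94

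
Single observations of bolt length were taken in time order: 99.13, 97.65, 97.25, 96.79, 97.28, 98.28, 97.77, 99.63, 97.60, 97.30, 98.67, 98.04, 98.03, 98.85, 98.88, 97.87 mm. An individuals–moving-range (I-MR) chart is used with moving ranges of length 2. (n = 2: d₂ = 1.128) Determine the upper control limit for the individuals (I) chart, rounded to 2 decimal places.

100.26

X̄ = (99.13 + 97.65 + 97.25 + 96.79 + 97.28 + 98.28 + 97.77 + 99.63 + 97.60 + 97.30 + 98.67 + 98.04 + 98.03 + 98.85 + 98.88 + 97.87) / 16 = 98.0637
Moving ranges: 1.48, 0.40, 0.46, 0.49, 1.00, 0.51, 1.86, 2.03, 0.30, 1.37, 0.63, 0.01, 0.82, 0.03, 1.01; M̄R̄ = 12.4000 / 15 = 0.8267
UCL = X̄ + 3·M̄R̄/d₂ = 98.0637 + 3 × 0.8267 / 1.128 = 100.2623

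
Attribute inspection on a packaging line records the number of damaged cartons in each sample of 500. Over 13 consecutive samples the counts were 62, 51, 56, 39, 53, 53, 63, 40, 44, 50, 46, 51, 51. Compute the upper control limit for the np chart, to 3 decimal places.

p̄ = Σdᵢ / (k·n) = 659 / (13 × 500) = 0.10138
UCL = np̄ + 3·√(np̄(1−p̄)) = 50.6923 + 3 × √(50.6923×0.89862) = 50.6923 + 3 × 6.7493 = 70.9402

70.940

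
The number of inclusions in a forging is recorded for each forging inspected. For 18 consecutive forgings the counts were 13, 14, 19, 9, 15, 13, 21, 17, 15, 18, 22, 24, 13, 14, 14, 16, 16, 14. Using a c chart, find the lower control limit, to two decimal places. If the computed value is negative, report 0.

c̄ = (13 + 14 + 19 + 9 + 15 + 13 + 21 + 17 + 15 + 18 + 22 + 24 + 13 + 14 + 14 + 16 + 16 + 14) / 18 = 287 / 18 = 15.9444
LCL = c̄ − 3√c̄ = 15.9444 − 3 × 3.9930 = 3.9653

3.97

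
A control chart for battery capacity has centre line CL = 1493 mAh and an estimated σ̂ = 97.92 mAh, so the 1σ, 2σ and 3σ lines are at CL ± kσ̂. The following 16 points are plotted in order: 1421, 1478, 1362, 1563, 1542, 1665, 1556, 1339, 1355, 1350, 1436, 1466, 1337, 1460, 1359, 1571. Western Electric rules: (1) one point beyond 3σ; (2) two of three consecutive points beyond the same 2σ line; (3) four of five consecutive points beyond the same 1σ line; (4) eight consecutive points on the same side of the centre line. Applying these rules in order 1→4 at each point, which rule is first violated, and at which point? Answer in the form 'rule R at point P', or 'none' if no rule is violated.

Zone of each point (C = within 1σ̂, B = 1σ̂–2σ̂, A = 2σ̂–3σ̂, * = beyond 3σ̂; sign = side of CL): 1:-C, 2:-C, 3:-B, 4:+C, 5:+C, 6:+B, 7:+C, 8:-B, 9:-B, 10:-B, 11:-C, 12:-C, 13:-B, 14:-C, 15:-B, 16:+C
Rule 4 (eight consecutive points on the same side of the centre line) is satisfied at point 15.

rule 4 at point 15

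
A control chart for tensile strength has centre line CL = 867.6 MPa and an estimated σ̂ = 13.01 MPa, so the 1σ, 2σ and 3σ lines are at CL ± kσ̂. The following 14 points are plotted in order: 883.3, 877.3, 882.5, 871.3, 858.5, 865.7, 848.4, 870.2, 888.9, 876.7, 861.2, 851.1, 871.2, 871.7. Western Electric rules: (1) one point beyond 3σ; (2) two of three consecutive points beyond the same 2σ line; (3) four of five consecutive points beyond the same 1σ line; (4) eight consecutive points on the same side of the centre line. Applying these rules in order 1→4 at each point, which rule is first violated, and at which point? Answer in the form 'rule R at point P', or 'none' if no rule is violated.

none

Zone of each point (C = within 1σ̂, B = 1σ̂–2σ̂, A = 2σ̂–3σ̂, * = beyond 3σ̂; sign = side of CL): 1:+B, 2:+C, 3:+B, 4:+C, 5:-C, 6:-C, 7:-B, 8:+C, 9:+B, 10:+C, 11:-C, 12:-B, 13:+C, 14:+C
No rule fires across all 14 points.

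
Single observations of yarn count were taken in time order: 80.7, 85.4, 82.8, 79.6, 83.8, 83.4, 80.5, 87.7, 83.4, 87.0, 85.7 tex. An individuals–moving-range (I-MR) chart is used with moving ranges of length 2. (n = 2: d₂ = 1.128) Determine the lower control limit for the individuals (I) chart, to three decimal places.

X̄ = (80.7 + 85.4 + 82.8 + 79.6 + 83.8 + 83.4 + 80.5 + 87.7 + 83.4 + 87.0 + 85.7) / 11 = 83.6364
Moving ranges: 4.7, 2.6, 3.2, 4.2, 0.4, 2.9, 7.2, 4.3, 3.6, 1.3; M̄R̄ = 34.4000 / 10 = 3.4400
LCL = X̄ − 3·M̄R̄/d₂ = 83.6364 − 3 × 3.4400 / 1.128 = 74.4874

74.487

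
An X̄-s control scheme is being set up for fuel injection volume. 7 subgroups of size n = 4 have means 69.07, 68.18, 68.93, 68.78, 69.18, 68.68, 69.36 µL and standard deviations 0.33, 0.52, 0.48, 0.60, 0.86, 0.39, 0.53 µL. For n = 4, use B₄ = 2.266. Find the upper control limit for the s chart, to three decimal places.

s̄ = (0.33 + 0.52 + 0.48 + 0.60 + 0.86 + 0.39 + 0.53) / 7 = 0.5300
UCL_s = B₄·s̄ = 2.266 × 0.5300 = 1.2010

1.201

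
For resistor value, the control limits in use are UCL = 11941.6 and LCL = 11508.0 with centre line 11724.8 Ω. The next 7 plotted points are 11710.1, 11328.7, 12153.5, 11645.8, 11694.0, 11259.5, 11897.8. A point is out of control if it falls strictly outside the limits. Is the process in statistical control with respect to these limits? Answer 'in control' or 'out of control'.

Compare each point to [11508.0, 11941.6]: sample 2 = 11328.7 < LCL; sample 3 = 12153.5 > UCL; sample 6 = 11259.5 < LCL.

out of control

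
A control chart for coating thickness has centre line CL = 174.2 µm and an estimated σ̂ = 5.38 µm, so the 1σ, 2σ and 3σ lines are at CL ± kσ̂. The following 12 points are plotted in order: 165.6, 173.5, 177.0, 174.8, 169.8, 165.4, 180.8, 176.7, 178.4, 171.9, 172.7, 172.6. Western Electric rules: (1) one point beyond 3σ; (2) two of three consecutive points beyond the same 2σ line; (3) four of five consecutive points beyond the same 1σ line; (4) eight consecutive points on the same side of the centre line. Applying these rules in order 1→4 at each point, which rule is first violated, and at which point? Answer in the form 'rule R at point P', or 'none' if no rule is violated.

none

Zone of each point (C = within 1σ̂, B = 1σ̂–2σ̂, A = 2σ̂–3σ̂, * = beyond 3σ̂; sign = side of CL): 1:-B, 2:-C, 3:+C, 4:+C, 5:-C, 6:-B, 7:+B, 8:+C, 9:+C, 10:-C, 11:-C, 12:-C
No rule fires across all 12 points.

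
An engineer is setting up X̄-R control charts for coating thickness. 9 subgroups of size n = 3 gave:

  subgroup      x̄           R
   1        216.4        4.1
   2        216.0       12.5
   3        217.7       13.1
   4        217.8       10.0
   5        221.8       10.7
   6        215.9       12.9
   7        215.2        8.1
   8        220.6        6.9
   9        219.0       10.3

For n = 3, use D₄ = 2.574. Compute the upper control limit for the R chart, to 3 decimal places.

25.340

R̄ = (4.1 + 12.5 + 13.1 + 10.0 + 10.7 + 12.9 + 8.1 + 6.9 + 10.3) / 9 = 88.6000 / 9 = 9.8444
UCL_R = D₄·R̄ = 2.574 × 9.8444 = 25.3396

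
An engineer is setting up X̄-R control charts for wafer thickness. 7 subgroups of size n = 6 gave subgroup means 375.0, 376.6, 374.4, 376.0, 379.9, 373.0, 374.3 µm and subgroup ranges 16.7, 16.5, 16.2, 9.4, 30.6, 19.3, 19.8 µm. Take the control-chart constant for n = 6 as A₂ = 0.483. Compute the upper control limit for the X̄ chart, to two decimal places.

X̄̄ = (375.0 + 376.6 + 374.4 + 376.0 + 379.9 + 373.0 + 374.3) / 7 = 2629.2000 / 7 = 375.6000
R̄ = (16.7 + 16.5 + 16.2 + 9.4 + 30.6 + 19.3 + 19.8) / 7 = 128.5000 / 7 = 18.3571
UCL = X̄̄ + A₂·R̄ = 375.6000 + 0.483 × 18.3571 = 384.4665

384.47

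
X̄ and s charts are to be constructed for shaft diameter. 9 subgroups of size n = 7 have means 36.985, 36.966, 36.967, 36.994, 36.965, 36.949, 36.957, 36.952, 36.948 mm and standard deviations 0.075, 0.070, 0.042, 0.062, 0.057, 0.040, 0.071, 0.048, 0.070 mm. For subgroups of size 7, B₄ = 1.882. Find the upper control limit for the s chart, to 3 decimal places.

s̄ = (0.075 + 0.070 + 0.042 + 0.062 + 0.057 + 0.040 + 0.071 + 0.048 + 0.070) / 9 = 0.0594
UCL_s = B₄·s̄ = 1.882 × 0.0594 = 0.1119

0.112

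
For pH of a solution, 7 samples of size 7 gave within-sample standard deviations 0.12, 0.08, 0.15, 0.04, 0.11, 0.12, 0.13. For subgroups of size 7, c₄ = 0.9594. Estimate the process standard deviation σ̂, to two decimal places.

s̄ = (0.12 + 0.08 + 0.15 + 0.04 + 0.11 + 0.12 + 0.13) / 7 = 0.1071
σ̂ = s̄ / c₄ = 0.1071 / 0.9594 = 0.1117

0.11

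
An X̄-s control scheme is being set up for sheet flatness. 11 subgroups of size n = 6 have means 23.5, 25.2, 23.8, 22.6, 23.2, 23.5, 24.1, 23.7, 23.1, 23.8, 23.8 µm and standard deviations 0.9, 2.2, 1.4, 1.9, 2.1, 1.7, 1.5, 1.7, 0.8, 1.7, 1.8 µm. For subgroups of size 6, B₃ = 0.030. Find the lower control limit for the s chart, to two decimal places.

0.05

s̄ = (0.9 + 2.2 + 1.4 + 1.9 + 2.1 + 1.7 + 1.5 + 1.7 + 0.8 + 1.7 + 1.8) / 11 = 1.6091
LCL_s = B₃·s̄ = 0.030 × 1.6091 = 0.0483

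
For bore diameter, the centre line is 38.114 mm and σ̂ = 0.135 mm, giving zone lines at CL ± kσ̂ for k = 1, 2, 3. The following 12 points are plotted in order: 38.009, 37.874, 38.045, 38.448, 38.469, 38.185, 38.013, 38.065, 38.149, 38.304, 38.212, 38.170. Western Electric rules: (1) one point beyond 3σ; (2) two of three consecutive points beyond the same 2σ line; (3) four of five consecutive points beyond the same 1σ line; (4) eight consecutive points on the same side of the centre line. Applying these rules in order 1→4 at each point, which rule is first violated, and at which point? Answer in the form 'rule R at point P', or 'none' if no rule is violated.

rule 2 at point 5

Zone of each point (C = within 1σ̂, B = 1σ̂–2σ̂, A = 2σ̂–3σ̂, * = beyond 3σ̂; sign = side of CL): 1:-C, 2:-B, 3:-C, 4:+A, 5:+A, 6:+C, 7:-C, 8:-C, 9:+C, 10:+B, 11:+C, 12:+C
Rule 2 (two of three consecutive points beyond the same 2σ limit) is satisfied at point 5.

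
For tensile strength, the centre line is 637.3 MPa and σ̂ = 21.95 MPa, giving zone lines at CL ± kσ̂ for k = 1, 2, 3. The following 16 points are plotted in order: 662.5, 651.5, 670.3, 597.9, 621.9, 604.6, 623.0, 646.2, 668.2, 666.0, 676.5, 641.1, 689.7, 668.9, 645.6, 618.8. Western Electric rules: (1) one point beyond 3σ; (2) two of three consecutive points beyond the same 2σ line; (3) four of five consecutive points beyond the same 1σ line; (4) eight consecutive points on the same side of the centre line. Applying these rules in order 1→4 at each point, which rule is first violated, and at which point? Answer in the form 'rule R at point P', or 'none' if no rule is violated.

Zone of each point (C = within 1σ̂, B = 1σ̂–2σ̂, A = 2σ̂–3σ̂, * = beyond 3σ̂; sign = side of CL): 1:+B, 2:+C, 3:+B, 4:-B, 5:-C, 6:-B, 7:-C, 8:+C, 9:+B, 10:+B, 11:+B, 12:+C, 13:+A, 14:+B, 15:+C, 16:-C
Rule 3 (four of five consecutive points beyond the same 1σ limit) is satisfied at point 13.

rule 3 at point 13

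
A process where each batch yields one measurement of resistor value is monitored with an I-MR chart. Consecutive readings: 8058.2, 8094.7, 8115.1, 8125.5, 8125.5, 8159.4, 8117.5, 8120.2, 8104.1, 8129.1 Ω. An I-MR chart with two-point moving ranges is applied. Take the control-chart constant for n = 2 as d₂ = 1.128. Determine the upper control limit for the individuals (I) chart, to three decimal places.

X̄ = (8058.2 + 8094.7 + 8115.1 + 8125.5 + 8125.5 + 8159.4 + 8117.5 + 8120.2 + 8104.1 + 8129.1) / 10 = 8114.9300
Moving ranges: 36.5, 20.4, 10.4, 0.0, 33.9, 41.9, 2.7, 16.1, 25.0; M̄R̄ = 186.9000 / 9 = 20.7667
UCL = X̄ + 3·M̄R̄/d₂ = 8114.9300 + 3 × 20.7667 / 1.128 = 8170.1605

8170.160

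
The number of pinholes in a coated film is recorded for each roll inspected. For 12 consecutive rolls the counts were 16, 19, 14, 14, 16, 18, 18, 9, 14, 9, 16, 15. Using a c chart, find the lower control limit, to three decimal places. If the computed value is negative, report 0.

c̄ = (16 + 19 + 14 + 14 + 16 + 18 + 18 + 9 + 14 + 9 + 16 + 15) / 12 = 178 / 12 = 14.8333
LCL = c̄ − 3√c̄ = 14.8333 − 3 × 3.8514 = 3.2791

3.279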